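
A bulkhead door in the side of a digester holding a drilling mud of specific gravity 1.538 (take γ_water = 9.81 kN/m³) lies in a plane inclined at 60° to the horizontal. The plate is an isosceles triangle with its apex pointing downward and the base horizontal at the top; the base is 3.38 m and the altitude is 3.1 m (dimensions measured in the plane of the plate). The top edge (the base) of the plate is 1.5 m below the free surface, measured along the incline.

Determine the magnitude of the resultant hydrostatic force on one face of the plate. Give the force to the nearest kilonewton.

γ = 1.538 × 9.81 = 15.08778 kN/m³.
Let θ = 60° be the plate's angle to the horizontal; measure y along the incline from where the plane meets the free surface. Vertical depth h = y·sinθ with sinθ = 0.866025.
With the apex down, the centroid sits h/3 = 3.1/3 = 1.03333 m below the base (the top edge), so y_c = 1.5 + 1.03333 = 2.53333 m and h_c = 2.53333 × 0.866025 = 2.19393 m.
A = ½ × 3.38 × 3.1 = 5.239 m².
Resultant F = γ·h_c·A = 15.08778 × 2.19393 × 5.239 = 173.419 kN.

F ≈ 173 kN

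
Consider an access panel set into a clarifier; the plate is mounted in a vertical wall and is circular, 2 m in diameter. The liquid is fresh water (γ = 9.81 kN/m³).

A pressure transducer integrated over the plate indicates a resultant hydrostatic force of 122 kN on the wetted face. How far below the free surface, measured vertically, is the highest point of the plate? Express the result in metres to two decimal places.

d_top ≈ 2.96 m

γ = 9.81 kN/m³.
A = π(1)² = 3.14159 m².
From F = γ·h_c·A, the centroid depth is h_c = 122/(9.81 × 3.14159) = 3.9586 m.
The centroid is at the centre, 1 m below the top of the plate, so the highest point sits at h_top = 3.9586 − 1 = 2.9586 m below the surface.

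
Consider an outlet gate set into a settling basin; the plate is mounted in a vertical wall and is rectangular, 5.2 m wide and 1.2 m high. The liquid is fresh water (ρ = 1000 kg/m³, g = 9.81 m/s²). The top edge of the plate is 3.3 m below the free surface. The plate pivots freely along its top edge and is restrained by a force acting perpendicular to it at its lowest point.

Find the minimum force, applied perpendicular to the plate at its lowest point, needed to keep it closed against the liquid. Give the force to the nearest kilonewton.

γ = ρg = 1000 × 9.81 = 9810 N/m³ = 9.81 kN/m³.
The centroid lies 1.2/2 = 0.6 m below the top edge, so the centroid depth is h_c = 3.3 + 0.6 = 3.9 m.
A = 5.2 × 1.2 = 6.24 m².
Resultant F = γ·h_c·A = 9.81 × 3.9 × 6.24 = 238.736 kN.
I_c = b·h³/12 = 5.2 × 1.2³/12 = 0.7488 m⁴.
Centre of pressure: y_p = y_c + I_c/(y_c·A) = 3.9 + 0.7488/(3.9 × 6.24) = 3.9 + 0.0307692 = 3.93077 m along the plane.
The resultant acts 0.6 + 0.0307692 = 0.630769 m (along the plate) below the hinge at the top edge, so the moment about the hinge is M = F × 0.630769 = 238.736 × 0.630769 = 150.587 kN·m.
A normal force at the bottom, 1.2 m from the hinge, must supply this moment: P = 150.587/1.2 = 125.489 kN.

P ≈ 125 kN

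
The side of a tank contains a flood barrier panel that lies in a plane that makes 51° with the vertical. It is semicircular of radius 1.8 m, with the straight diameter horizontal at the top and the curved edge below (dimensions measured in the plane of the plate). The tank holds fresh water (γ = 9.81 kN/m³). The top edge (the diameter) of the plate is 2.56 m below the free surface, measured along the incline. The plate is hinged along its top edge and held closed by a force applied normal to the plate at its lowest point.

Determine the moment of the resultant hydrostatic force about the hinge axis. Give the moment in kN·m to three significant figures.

γ = 9.81 kN/m³.
The plate makes 51° with the vertical, i.e. θ = 90° − 51° = 39° to the horizontal. Measuring y along the incline from the free-surface line, vertical depth h = y·sinθ with sinθ = 0.629320.
The centroid of a semicircle lies 4r/(3π) = 0.763944 m from the diameter, here below the top edge, so y_c = 2.56 + 0.763944 = 3.32394 m and h_c = 3.32394 × 0.629320 = 2.09182 m.
A = πr²/2 = π × 1.8²/2 = 5.08938 m².
Resultant F = γ·h_c·A = 9.81 × 2.09182 × 5.08938 = 104.438 kN.
I_c = (π/8 − 8/(9π))·r⁴ = 0.109757 × 1.8⁴ = 1.15219 m⁴.
Centre of pressure: y_p = y_c + I_c/(y_c·A) = 3.32394 + 1.15219/(3.32394 × 5.08938) = 3.32394 + 0.0681092 = 3.39205 m along the plane.
The resultant acts 0.763944 + 0.0681092 = 0.832053 m (along the plate) below the hinge at the top edge, so the moment about the hinge is M = F × 0.832053 = 104.438 × 0.832053 = 86.898 kN·m.

M ≈ 86.9 kN·m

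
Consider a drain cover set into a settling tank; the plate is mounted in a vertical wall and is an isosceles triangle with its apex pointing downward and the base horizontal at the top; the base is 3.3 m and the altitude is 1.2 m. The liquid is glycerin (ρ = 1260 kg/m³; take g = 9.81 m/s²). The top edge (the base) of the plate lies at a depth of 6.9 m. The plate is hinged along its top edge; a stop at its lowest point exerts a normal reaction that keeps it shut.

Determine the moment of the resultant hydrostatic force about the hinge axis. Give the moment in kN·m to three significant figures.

γ = ρg = 1260 × 9.81 / 1000 = 12.3606 kN/m³.
With the apex down, the centroid sits h/3 = 1.2/3 = 0.4 m below the base (the top edge), so the centroid depth is h_c = 6.9 + 0.4 = 7.3 m.
A = ½ × 3.3 × 1.2 = 1.98 m².
Resultant F = γ·h_c·A = 12.3606 × 7.3 × 1.98 = 178.66 kN.
I_c = b·h³/36 = 3.3 × 1.2³/36 = 0.1584 m⁴.
Centre of pressure: y_p = y_c + I_c/(y_c·A) = 7.3 + 0.1584/(7.3 × 1.98) = 7.3 + 0.0109589 = 7.31096 m along the plane.
The resultant acts 0.4 + 0.0109589 = 0.410959 m (along the plate) below the hinge at the top edge, so the moment about the hinge is M = F × 0.410959 = 178.66 × 0.410959 = 73.4219 kN·m.

M ≈ 73.4 kN·m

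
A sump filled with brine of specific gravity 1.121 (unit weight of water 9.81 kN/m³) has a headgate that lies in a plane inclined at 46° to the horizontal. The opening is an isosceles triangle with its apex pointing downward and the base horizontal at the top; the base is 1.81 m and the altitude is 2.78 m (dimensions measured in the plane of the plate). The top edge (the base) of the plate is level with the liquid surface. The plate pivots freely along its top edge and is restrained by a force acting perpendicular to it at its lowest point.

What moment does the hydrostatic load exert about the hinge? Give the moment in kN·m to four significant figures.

M ≈ 25.64 kN·m

γ = 1.121 × 9.81 = 10.99701 kN/m³.
Let θ = 46° be the plate's angle to the horizontal; measure y along the incline from where the plane meets the free surface. Vertical depth h = y·sinθ with sinθ = 0.719340.
With the apex down, the centroid sits h/3 = 2.78/3 = 0.926667 m below the base (the top edge), so y_c = 0.926667 m and h_c = 0.926667 × 0.719340 = 0.666589 m.
A = ½ × 1.81 × 2.78 = 2.5159 m².
Resultant F = γ·h_c·A = 10.99701 × 0.666589 × 2.5159 = 18.4428 kN.
I_c = b·h³/36 = 1.81 × 2.78³/36 = 1.08022 m⁴.
Centre of pressure: y_p = y_c + I_c/(y_c·A) = 0.926667 + 1.08022/(0.926667 × 2.5159) = 0.926667 + 0.463335 = 1.39 m along the plane.
The resultant acts 0.926667 + 0.463335 = 1.39 m (along the plate) below the hinge at the top edge, so the moment about the hinge is M = F × 1.39 = 18.4428 × 1.39 = 25.6355 kN·m.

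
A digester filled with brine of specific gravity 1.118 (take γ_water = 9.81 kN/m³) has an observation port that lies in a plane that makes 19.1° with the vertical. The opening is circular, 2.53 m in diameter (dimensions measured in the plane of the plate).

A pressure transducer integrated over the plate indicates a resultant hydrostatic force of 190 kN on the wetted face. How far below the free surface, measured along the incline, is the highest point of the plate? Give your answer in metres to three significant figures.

y_top ≈ 2.38 m

γ = 1.118 × 9.81 = 10.96758 kN/m³.
A = π(1.265)² = 5.02726 m².
From F = γ·h_c·A, the centroid depth is h_c = 190/(10.96758 × 5.02726) = 3.44597 m.
The plate makes 19.1° with the vertical, i.e. θ = 90° − 19.1° = 70.9° to the horizontal. Measuring y along the incline from the free-surface line, vertical depth h = y·sinθ with sinθ = 0.944949.
Along the incline, y_c = h_c/sinθ = 3.44597/0.944949 = 3.64673 m.
The centroid is at the centre, 1.265 m below the top of the plate, so the highest point sits at y_top = 3.64673 − 1.265 = 2.38173 m along the incline.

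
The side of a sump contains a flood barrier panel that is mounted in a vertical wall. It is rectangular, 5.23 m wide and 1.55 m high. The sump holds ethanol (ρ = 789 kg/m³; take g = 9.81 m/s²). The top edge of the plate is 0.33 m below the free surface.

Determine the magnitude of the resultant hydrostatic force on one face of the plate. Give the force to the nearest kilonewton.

F ≈ 69 kN

γ = ρg = 789 × 9.81 / 1000 = 7.74009 kN/m³.
The centroid lies 1.55/2 = 0.775 m below the top edge, so the centroid depth is h_c = 0.33 + 0.775 = 1.105 m.
A = 5.23 × 1.55 = 8.1065 m².
Resultant F = γ·h_c·A = 7.74009 × 1.105 × 8.1065 = 69.3333 kN.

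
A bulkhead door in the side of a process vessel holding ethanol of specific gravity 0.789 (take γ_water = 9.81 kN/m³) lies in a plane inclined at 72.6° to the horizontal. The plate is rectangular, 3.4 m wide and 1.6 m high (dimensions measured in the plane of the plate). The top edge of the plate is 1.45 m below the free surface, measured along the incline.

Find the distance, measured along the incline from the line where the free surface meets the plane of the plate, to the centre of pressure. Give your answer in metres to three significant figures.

γ = 0.789 × 9.81 = 7.74009 kN/m³.
Let θ = 72.6° be the plate's angle to the horizontal; measure y along the incline from where the plane meets the free surface. Vertical depth h = y·sinθ with sinθ = 0.954240.
The centroid lies 1.6/2 = 0.8 m below the top edge, so y_c = 1.45 + 0.8 = 2.25 m and h_c = 2.25 × 0.954240 = 2.14704 m.
A = 3.4 × 1.6 = 5.44 m².
Resultant F = γ·h_c·A = 7.74009 × 2.14704 × 5.44 = 90.4035 kN.
I_c = b·h³/12 = 3.4 × 1.6³/12 = 1.16053 m⁴.
Centre of pressure: y_p = y_c + I_c/(y_c·A) = 2.25 + 1.16053/(2.25 × 5.44) = 2.25 + 0.0948145 = 2.34481 m along the plane.

y_p = 2.34 m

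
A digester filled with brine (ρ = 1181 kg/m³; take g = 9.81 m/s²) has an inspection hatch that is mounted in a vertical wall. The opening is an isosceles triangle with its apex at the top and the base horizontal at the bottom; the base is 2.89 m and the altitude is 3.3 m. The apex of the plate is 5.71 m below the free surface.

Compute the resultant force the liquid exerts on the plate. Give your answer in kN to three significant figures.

γ = ρg = 1181 × 9.81 / 1000 = 11.58561 kN/m³.
With the apex up, the centroid sits 2h/3 = 2 × 3.3/3 = 2.2 m below the apex, so the centroid depth is h_c = 5.71 + 2.2 = 7.91 m.
A = ½ × 2.89 × 3.3 = 4.7685 m².
Resultant F = γ·h_c·A = 11.58561 × 7.91 × 4.7685 = 436.996 kN.

F ≈ 437 kN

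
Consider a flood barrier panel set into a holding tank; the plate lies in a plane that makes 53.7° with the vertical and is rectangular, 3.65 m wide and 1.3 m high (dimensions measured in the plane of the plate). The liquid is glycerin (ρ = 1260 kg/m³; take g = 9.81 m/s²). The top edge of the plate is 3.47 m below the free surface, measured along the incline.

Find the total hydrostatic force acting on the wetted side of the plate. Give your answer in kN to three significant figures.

γ = ρg = 1260 × 9.81 / 1000 = 12.3606 kN/m³.
The plate makes 53.7° with the vertical, i.e. θ = 90° − 53.7° = 36.3° to the horizontal. Measuring y along the incline from the free-surface line, vertical depth h = y·sinθ with sinθ = 0.592013.
The centroid lies 1.3/2 = 0.65 m below the top edge, so y_c = 3.47 + 0.65 = 4.12 m and h_c = 4.12 × 0.592013 = 2.43909 m.
A = 3.65 × 1.3 = 4.745 m².
Resultant F = γ·h_c·A = 12.3606 × 2.43909 × 4.745 = 143.055 kN.

F ≈ 143 kN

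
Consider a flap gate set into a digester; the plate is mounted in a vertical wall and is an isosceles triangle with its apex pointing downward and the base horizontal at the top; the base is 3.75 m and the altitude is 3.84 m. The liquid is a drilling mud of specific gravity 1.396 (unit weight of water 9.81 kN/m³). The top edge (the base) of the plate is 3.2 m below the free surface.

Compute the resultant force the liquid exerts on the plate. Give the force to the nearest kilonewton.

F ≈ 442 kN

γ = 1.396 × 9.81 = 13.69476 kN/m³.
With the apex down, the centroid sits h/3 = 3.84/3 = 1.28 m below the base (the top edge), so the centroid depth is h_c = 3.2 + 1.28 = 4.48 m.
A = ½ × 3.75 × 3.84 = 7.2 m².
Resultant F = γ·h_c·A = 13.69476 × 4.48 × 7.2 = 441.738 kN.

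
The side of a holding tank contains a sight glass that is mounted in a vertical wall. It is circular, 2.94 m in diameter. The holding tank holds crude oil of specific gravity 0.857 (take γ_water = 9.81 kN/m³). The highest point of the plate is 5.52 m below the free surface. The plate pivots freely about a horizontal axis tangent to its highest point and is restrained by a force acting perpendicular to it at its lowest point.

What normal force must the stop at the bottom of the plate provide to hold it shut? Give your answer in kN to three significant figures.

P ≈ 210 kN

γ = 0.857 × 9.81 = 8.40717 kN/m³.
The centroid is at the centre, 1.47 m below the top of the plate, so the centroid depth is h_c = 5.52 + 1.47 = 6.99 m.
A = π(1.47)² = 6.78867 m².
Resultant F = γ·h_c·A = 8.40717 × 6.99 × 6.78867 = 398.944 kN.
I_c = πr⁴/4 = π × 1.47⁴/4 = 3.66741 m⁴.
Centre of pressure: y_p = y_c + I_c/(y_c·A) = 6.99 + 3.66741/(6.99 × 6.78867) = 6.99 + 0.0772854 = 7.06729 m along the plane.
The resultant acts 1.47 + 0.0772854 = 1.54729 m (along the plate) below the hinge at the top edge, so the moment about the hinge is M = F × 1.54729 = 398.944 × 1.54729 = 617.282 kN·m.
A normal force at the bottom, 2.94 m from the hinge, must supply this moment: P = 617.282/2.94 = 209.96 kN.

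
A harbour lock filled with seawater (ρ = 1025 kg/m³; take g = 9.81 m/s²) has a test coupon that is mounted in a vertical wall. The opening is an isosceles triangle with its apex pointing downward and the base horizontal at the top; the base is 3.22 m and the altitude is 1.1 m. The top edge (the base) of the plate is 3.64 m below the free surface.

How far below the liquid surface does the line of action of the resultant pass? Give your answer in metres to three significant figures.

h_p = 4.02 m

γ = ρg = 1025 × 9.81 / 1000 = 10.05525 kN/m³.
With the apex down, the centroid sits h/3 = 1.1/3 = 0.366667 m below the base (the top edge), so the centroid depth is h_c = 3.64 + 0.366667 = 4.00667 m.
A = ½ × 3.22 × 1.1 = 1.771 m².
Resultant F = γ·h_c·A = 10.05525 × 4.00667 × 1.771 = 71.3502 kN.
I_c = b·h³/36 = 3.22 × 1.1³/36 = 0.119051 m⁴.
Centre of pressure: y_p = y_c + I_c/(y_c·A) = 4.00667 + 0.119051/(4.00667 × 1.771) = 4.00667 + 0.0167776 = 4.02345 m along the plane.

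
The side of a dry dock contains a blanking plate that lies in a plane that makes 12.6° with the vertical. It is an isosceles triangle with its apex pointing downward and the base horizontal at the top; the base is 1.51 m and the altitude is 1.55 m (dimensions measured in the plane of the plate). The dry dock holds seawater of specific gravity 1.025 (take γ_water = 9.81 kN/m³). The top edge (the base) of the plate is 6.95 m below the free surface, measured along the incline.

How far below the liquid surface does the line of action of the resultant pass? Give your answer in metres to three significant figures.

h_p = 7.30 m

γ = 1.025 × 9.81 = 10.05525 kN/m³.
The plate makes 12.6° with the vertical, i.e. θ = 90° − 12.6° = 77.4° to the horizontal. Measuring y along the incline from the free-surface line, vertical depth h = y·sinθ with sinθ = 0.975917.
With the apex down, the centroid sits h/3 = 1.55/3 = 0.516667 m below the base (the top edge), so y_c = 6.95 + 0.516667 = 7.46667 m and h_c = 7.46667 × 0.975917 = 7.28685 m.
A = ½ × 1.51 × 1.55 = 1.17025 m².
Resultant F = γ·h_c·A = 10.05525 × 7.28685 × 1.17025 = 85.7455 kN.
I_c = b·h³/36 = 1.51 × 1.55³/36 = 0.156196 m⁴.
Centre of pressure: y_p = y_c + I_c/(y_c·A) = 7.46667 + 0.156196/(7.46667 × 1.17025) = 7.46667 + 0.0178758 = 7.48455 m along the plane.
Vertically, h_p = y_p·sinθ = 7.48455 × 0.975917 = 7.3043 m.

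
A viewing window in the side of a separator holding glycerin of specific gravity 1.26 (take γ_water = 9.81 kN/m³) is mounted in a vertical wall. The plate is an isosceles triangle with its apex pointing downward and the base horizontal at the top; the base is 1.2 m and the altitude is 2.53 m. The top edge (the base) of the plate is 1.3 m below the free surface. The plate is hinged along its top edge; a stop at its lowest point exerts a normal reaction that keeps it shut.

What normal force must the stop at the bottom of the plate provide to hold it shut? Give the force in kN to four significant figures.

γ = 1.26 × 9.81 = 12.3606 kN/m³.
With the apex down, the centroid sits h/3 = 2.53/3 = 0.843333 m below the base (the top edge), so the centroid depth is h_c = 1.3 + 0.843333 = 2.14333 m.
A = ½ × 1.2 × 2.53 = 1.518 m².
Resultant F = γ·h_c·A = 12.3606 × 2.14333 × 1.518 = 40.2161 kN.
I_c = b·h³/36 = 1.2 × 2.53³/36 = 0.539809 m⁴.
Centre of pressure: y_p = y_c + I_c/(y_c·A) = 2.14333 + 0.539809/(2.14333 × 1.518) = 2.14333 + 0.165913 = 2.30924 m along the plane.
The resultant acts 0.843333 + 0.165913 = 1.00925 m (along the plate) below the hinge at the top edge, so the moment about the hinge is M = F × 1.00925 = 40.2161 × 1.00925 = 40.5881 kN·m.
A normal force at the bottom, 2.53 m from the hinge, must supply this moment: P = 40.5881/2.53 = 16.0427 kN.

P ≈ 16.04 kN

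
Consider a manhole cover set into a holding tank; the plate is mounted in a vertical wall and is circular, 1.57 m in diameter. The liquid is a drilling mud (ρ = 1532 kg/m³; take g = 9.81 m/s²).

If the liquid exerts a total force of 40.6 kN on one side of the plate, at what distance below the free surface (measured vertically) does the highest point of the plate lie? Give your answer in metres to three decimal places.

d_top ≈ 0.610 m

γ = ρg = 1532 × 9.81 / 1000 = 15.02892 kN/m³.
A = π(0.785)² = 1.93593 m².
From F = γ·h_c·A, the centroid depth is h_c = 40.6/(15.02892 × 1.93593) = 1.39543 m.
The centroid is at the centre, 0.785 m below the top of the plate, so the highest point sits at h_top = 1.39543 − 0.785 = 0.61043 m below the surface.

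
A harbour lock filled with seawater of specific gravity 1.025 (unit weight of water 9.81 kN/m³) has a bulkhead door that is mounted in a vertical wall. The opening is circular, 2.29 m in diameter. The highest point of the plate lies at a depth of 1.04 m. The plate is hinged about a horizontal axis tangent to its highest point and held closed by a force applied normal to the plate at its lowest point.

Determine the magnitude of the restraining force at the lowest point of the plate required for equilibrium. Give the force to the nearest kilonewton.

γ = 1.025 × 9.81 = 10.05525 kN/m³.
The centroid is at the centre, 1.145 m below the top of the plate, so the centroid depth is h_c = 1.04 + 1.145 = 2.185 m.
A = π(1.145)² = 4.11871 m².
Resultant F = γ·h_c·A = 10.05525 × 2.185 × 4.11871 = 90.491 kN.
I_c = πr⁴/4 = π × 1.145⁴/4 = 1.34993 m⁴.
Centre of pressure: y_p = y_c + I_c/(y_c·A) = 2.185 + 1.34993/(2.185 × 4.11871) = 2.185 + 0.150003 = 2.335 m along the plane.
The resultant acts 1.145 + 0.150003 = 1.295 m (along the plate) below the hinge at the top edge, so the moment about the hinge is M = F × 1.295 = 90.491 × 1.295 = 117.186 kN·m.
A normal force at the bottom, 2.29 m from the hinge, must supply this moment: P = 117.186/2.29 = 51.1729 kN.

P ≈ 51 kN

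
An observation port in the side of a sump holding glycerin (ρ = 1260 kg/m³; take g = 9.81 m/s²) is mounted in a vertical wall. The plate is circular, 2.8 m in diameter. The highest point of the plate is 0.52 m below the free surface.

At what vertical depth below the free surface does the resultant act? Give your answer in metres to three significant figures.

h_p = 2.18 m

γ = ρg = 1260 × 9.81 / 1000 = 12.3606 kN/m³.
The centroid is at the centre, 1.4 m below the top of the plate, so the centroid depth is h_c = 0.52 + 1.4 = 1.92 m.
A = π(1.4)² = 6.15752 m².
Resultant F = γ·h_c·A = 12.3606 × 1.92 × 6.15752 = 146.132 kN.
I_c = πr⁴/4 = π × 1.4⁴/4 = 3.01719 m⁴.
Centre of pressure: y_p = y_c + I_c/(y_c·A) = 1.92 + 3.01719/(1.92 × 6.15752) = 1.92 + 0.255209 = 2.17521 m along the plane.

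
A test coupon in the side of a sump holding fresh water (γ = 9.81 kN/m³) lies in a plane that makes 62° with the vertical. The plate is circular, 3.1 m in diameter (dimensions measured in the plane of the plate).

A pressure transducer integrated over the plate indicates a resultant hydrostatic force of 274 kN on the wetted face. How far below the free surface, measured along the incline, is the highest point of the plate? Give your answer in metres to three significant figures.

γ = 9.81 kN/m³.
A = π(1.55)² = 7.54768 m².
From F = γ·h_c·A, the centroid depth is h_c = 274/(9.81 × 7.54768) = 3.70057 m.
The plate makes 62° with the vertical, i.e. θ = 90° − 62° = 28° to the horizontal. Measuring y along the incline from the free-surface line, vertical depth h = y·sinθ with sinθ = 0.469472.
Along the incline, y_c = h_c/sinθ = 3.70057/0.469472 = 7.88241 m.
The centroid is at the centre, 1.55 m below the top of the plate, so the highest point sits at y_top = 7.88241 − 1.55 = 6.33241 m along the incline.

y_top ≈ 6.33 m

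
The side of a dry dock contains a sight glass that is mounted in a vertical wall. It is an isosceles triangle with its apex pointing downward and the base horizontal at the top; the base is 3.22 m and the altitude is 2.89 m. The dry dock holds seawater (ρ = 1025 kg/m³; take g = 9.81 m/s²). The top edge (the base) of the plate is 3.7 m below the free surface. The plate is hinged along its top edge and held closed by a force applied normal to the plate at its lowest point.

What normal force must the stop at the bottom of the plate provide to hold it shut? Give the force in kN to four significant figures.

P ≈ 80.24 kN

γ = ρg = 1025 × 9.81 / 1000 = 10.05525 kN/m³.
With the apex down, the centroid sits h/3 = 2.89/3 = 0.963333 m below the base (the top edge), so the centroid depth is h_c = 3.7 + 0.963333 = 4.66333 m.
A = ½ × 3.22 × 2.89 = 4.6529 m².
Resultant F = γ·h_c·A = 10.05525 × 4.66333 × 4.6529 = 218.179 kN.
I_c = b·h³/36 = 3.22 × 2.89³/36 = 2.15897 m⁴.
Centre of pressure: y_p = y_c + I_c/(y_c·A) = 4.66333 + 2.15897/(4.66333 × 4.6529) = 4.66333 + 0.0995008 = 4.76283 m along the plane.
The resultant acts 0.963333 + 0.0995008 = 1.06283 m (along the plate) below the hinge at the top edge, so the moment about the hinge is M = F × 1.06283 = 218.179 × 1.06283 = 231.887 kN·m.
A normal force at the bottom, 2.89 m from the hinge, must supply this moment: P = 231.887/2.89 = 80.2377 kN.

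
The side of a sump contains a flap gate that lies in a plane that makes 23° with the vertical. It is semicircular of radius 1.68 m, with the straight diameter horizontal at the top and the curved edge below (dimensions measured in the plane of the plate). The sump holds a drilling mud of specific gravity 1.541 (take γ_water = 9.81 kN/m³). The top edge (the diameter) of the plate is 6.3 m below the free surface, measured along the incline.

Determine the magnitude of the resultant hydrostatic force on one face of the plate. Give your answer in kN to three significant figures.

γ = 1.541 × 9.81 = 15.11721 kN/m³.
The plate makes 23° with the vertical, i.e. θ = 90° − 23° = 67° to the horizontal. Measuring y along the incline from the free-surface line, vertical depth h = y·sinθ with sinθ = 0.920505.
The centroid of a semicircle lies 4r/(3π) = 0.713014 m from the diameter, here below the top edge, so y_c = 6.3 + 0.713014 = 7.01301 m and h_c = 7.01301 × 0.920505 = 6.45551 m.
A = πr²/2 = π × 1.68²/2 = 4.43342 m².
Resultant F = γ·h_c·A = 15.11721 × 6.45551 × 4.43342 = 432.654 kN.

F ≈ 433 kN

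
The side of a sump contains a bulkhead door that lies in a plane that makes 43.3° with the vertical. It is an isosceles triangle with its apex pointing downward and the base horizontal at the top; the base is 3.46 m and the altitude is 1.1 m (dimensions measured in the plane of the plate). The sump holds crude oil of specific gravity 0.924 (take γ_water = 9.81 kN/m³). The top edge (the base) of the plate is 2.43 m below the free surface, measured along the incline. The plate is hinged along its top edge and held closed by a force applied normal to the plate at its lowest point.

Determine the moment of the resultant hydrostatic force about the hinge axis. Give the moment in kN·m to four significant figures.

M ≈ 13.72 kN·m

γ = 0.924 × 9.81 = 9.06444 kN/m³.
The plate makes 43.3° with the vertical, i.e. θ = 90° − 43.3° = 46.7° to the horizontal. Measuring y along the incline from the free-surface line, vertical depth h = y·sinθ with sinθ = 0.727773.
With the apex down, the centroid sits h/3 = 1.1/3 = 0.366667 m below the base (the top edge), so y_c = 2.43 + 0.366667 = 2.79667 m and h_c = 2.79667 × 0.727773 = 2.03534 m.
A = ½ × 3.46 × 1.1 = 1.903 m².
Resultant F = γ·h_c·A = 9.06444 × 2.03534 × 1.903 = 35.1089 kN.
I_c = b·h³/36 = 3.46 × 1.1³/36 = 0.127924 m⁴.
Centre of pressure: y_p = y_c + I_c/(y_c·A) = 2.79667 + 0.127924/(2.79667 × 1.903) = 2.79667 + 0.0240365 = 2.82071 m along the plane.
The resultant acts 0.366667 + 0.0240365 = 0.390704 m (along the plate) below the hinge at the top edge, so the moment about the hinge is M = F × 0.390704 = 35.1089 × 0.390704 = 13.7172 kN·m.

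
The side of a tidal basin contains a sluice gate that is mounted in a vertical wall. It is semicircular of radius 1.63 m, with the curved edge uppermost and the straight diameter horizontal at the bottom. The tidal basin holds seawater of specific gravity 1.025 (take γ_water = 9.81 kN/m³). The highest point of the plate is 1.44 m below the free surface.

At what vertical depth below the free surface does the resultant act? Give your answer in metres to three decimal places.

γ = 1.025 × 9.81 = 10.05525 kN/m³.
The centroid lies 4r/(3π) = 0.691793 m above the diameter, so r − 4r/(3π) = 1.63 − 0.691793 = 0.938207 m below the topmost point, so the centroid depth is h_c = 1.44 + 0.938207 = 2.37821 m.
A = πr²/2 = π × 1.63²/2 = 4.17345 m².
Resultant F = γ·h_c·A = 10.05525 × 2.37821 × 4.17345 = 99.8018 kN.
I_c = (π/8 − 8/(9π))·r⁴ = 0.109757 × 1.63⁴ = 0.774788 m⁴.
Centre of pressure: y_p = y_c + I_c/(y_c·A) = 2.37821 + 0.774788/(2.37821 × 4.17345) = 2.37821 + 0.0780616 = 2.45627 m along the plane.

h_p = 2.456 m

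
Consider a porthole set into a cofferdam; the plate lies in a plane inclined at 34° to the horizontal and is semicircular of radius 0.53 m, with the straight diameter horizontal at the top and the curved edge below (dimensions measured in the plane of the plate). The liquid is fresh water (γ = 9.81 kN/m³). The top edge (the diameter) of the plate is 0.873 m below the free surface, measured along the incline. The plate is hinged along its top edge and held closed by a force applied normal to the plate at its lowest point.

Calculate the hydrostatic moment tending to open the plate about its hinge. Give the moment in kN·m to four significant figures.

M ≈ 0.6453 kN·m

γ = 9.81 kN/m³.
Let θ = 34° be the plate's angle to the horizontal; measure y along the incline from where the plane meets the free surface. Vertical depth h = y·sinθ with sinθ = 0.559193.
The centroid of a semicircle lies 4r/(3π) = 0.224939 m from the diameter, here below the top edge, so y_c = 0.873 + 0.224939 = 1.09794 m and h_c = 1.09794 × 0.559193 = 0.61396 m.
A = πr²/2 = π × 0.53²/2 = 0.441237 m².
Resultant F = γ·h_c·A = 9.81 × 0.61396 × 0.441237 = 2.65755 kN.
I_c = (π/8 − 8/(9π))·r⁴ = 0.109757 × 0.53⁴ = 0.00866036 m⁴.
Centre of pressure: y_p = y_c + I_c/(y_c·A) = 1.09794 + 0.00866036/(1.09794 × 0.441237) = 1.09794 + 0.0178766 = 1.11582 m along the plane.
The resultant acts 0.224939 + 0.0178766 = 0.242816 m (along the plate) below the hinge at the top edge, so the moment about the hinge is M = F × 0.242816 = 2.65755 × 0.242816 = 0.645296 kN·m.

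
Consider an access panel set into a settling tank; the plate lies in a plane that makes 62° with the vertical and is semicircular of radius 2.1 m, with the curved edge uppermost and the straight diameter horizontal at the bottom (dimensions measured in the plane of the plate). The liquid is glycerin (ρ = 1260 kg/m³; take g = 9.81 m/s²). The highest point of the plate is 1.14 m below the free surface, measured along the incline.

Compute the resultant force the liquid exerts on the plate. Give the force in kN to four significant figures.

γ = ρg = 1260 × 9.81 / 1000 = 12.3606 kN/m³.
The plate makes 62° with the vertical, i.e. θ = 90° − 62° = 28° to the horizontal. Measuring y along the incline from the free-surface line, vertical depth h = y·sinθ with sinθ = 0.469472.
The centroid lies 4r/(3π) = 0.891268 m above the diameter, so r − 4r/(3π) = 2.1 − 0.891268 = 1.20873 m below the topmost point, so y_c = 1.14 + 1.20873 = 2.34873 m and h_c = 2.34873 × 0.469472 = 1.10266 m.
A = πr²/2 = π × 2.1²/2 = 6.92721 m².
Resultant F = γ·h_c·A = 12.3606 × 1.10266 × 6.92721 = 94.4147 kN.

F ≈ 94.41 kN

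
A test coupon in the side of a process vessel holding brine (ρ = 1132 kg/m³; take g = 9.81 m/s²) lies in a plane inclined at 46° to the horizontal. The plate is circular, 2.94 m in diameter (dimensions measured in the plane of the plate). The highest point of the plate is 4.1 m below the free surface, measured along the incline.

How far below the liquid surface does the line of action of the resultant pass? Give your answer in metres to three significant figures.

γ = ρg = 1132 × 9.81 / 1000 = 11.10492 kN/m³.
Let θ = 46° be the plate's angle to the horizontal; measure y along the incline from where the plane meets the free surface. Vertical depth h = y·sinθ with sinθ = 0.719340.
The centroid is at the centre, 1.47 m below the top of the plate, so y_c = 4.1 + 1.47 = 5.57 m and h_c = 5.57 × 0.719340 = 4.00672 m.
A = π(1.47)² = 6.78867 m².
Resultant F = γ·h_c·A = 11.10492 × 4.00672 × 6.78867 = 302.057 kN.
I_c = πr⁴/4 = π × 1.47⁴/4 = 3.66741 m⁴.
Centre of pressure: y_p = y_c + I_c/(y_c·A) = 5.57 + 3.66741/(5.57 × 6.78867) = 5.57 + 0.0969884 = 5.66699 m along the plane.
Vertically, h_p = y_p·sinθ = 5.66699 × 0.719340 = 4.07649 m.

h_p = 4.08 m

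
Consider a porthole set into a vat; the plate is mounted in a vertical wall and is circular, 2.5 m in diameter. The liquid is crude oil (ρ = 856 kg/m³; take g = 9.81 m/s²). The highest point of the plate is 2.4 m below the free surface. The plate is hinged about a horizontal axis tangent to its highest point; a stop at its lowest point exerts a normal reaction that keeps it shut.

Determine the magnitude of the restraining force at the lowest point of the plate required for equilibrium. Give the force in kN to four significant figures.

γ = ρg = 856 × 9.81 / 1000 = 8.39736 kN/m³.
The centroid is at the centre, 1.25 m below the top of the plate, so the centroid depth is h_c = 2.4 + 1.25 = 3.65 m.
A = π(1.25)² = 4.90874 m².
Resultant F = γ·h_c·A = 8.39736 × 3.65 × 4.90874 = 150.455 kN.
I_c = πr⁴/4 = π × 1.25⁴/4 = 1.91748 m⁴.
Centre of pressure: y_p = y_c + I_c/(y_c·A) = 3.65 + 1.91748/(3.65 × 4.90874) = 3.65 + 0.107021 = 3.75702 m along the plane.
The resultant acts 1.25 + 0.107021 = 1.35702 m (along the plate) below the hinge at the top edge, so the moment about the hinge is M = F × 1.35702 = 150.455 × 1.35702 = 204.17 kN·m.
A normal force at the bottom, 2.5 m from the hinge, must supply this moment: P = 204.17/2.5 = 81.668 kN.

P ≈ 81.67 kN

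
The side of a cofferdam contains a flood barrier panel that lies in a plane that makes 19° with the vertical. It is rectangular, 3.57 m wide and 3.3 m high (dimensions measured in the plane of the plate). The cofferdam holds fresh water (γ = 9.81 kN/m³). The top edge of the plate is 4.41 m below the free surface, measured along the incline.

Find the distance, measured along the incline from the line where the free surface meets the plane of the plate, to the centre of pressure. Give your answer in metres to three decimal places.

y_p = 6.210 m

γ = 9.81 kN/m³.
The plate makes 19° with the vertical, i.e. θ = 90° − 19° = 71° to the horizontal. Measuring y along the incline from the free-surface line, vertical depth h = y·sinθ with sinθ = 0.945519.
The centroid lies 3.3/2 = 1.65 m below the top edge, so y_c = 4.41 + 1.65 = 6.06 m and h_c = 6.06 × 0.945519 = 5.72985 m.
A = 3.57 × 3.3 = 11.781 m².
Resultant F = γ·h_c·A = 9.81 × 5.72985 × 11.781 = 662.208 kN.
I_c = b·h³/12 = 3.57 × 3.3³/12 = 10.6913 m⁴.
Centre of pressure: y_p = y_c + I_c/(y_c·A) = 6.06 + 10.6913/(6.06 × 11.781) = 6.06 + 0.149753 = 6.20975 m along the plane.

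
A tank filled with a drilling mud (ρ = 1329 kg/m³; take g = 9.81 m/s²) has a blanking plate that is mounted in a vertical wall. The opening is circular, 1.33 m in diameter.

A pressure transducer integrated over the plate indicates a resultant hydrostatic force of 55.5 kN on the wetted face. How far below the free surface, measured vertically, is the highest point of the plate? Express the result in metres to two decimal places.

γ = ρg = 1329 × 9.81 / 1000 = 13.03749 kN/m³.
A = π(0.665)² = 1.38929 m².
From F = γ·h_c·A, the centroid depth is h_c = 55.5/(13.03749 × 1.38929) = 3.06412 m.
The centroid is at the centre, 0.665 m below the top of the plate, so the highest point sits at h_top = 3.06412 − 0.665 = 2.39912 m below the surface.

d_top ≈ 2.40 m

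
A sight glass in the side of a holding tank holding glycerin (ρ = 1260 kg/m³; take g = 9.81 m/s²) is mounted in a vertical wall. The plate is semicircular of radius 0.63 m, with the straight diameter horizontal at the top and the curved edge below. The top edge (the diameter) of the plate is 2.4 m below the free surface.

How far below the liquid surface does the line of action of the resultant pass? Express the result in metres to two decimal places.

γ = ρg = 1260 × 9.81 / 1000 = 12.3606 kN/m³.
The centroid of a semicircle lies 4r/(3π) = 0.26738 m from the diameter, here below the top edge, so the centroid depth is h_c = 2.4 + 0.26738 = 2.66738 m.
A = πr²/2 = π × 0.63²/2 = 0.623449 m².
Resultant F = γ·h_c·A = 12.3606 × 2.66738 × 0.623449 = 20.5554 kN.
I_c = (π/8 − 8/(9π))·r⁴ = 0.109757 × 0.63⁴ = 0.01729 m⁴.
Centre of pressure: y_p = y_c + I_c/(y_c·A) = 2.66738 + 0.01729/(2.66738 × 0.623449) = 2.66738 + 0.010397 = 2.67778 m along the plane.

h_p = 2.68 m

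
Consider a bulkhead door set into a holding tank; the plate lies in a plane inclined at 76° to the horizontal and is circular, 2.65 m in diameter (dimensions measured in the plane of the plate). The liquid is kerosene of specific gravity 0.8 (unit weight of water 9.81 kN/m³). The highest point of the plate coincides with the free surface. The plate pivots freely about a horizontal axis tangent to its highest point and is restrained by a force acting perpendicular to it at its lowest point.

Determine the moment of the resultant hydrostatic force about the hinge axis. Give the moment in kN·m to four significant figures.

γ = 0.8 × 9.81 = 7.848 kN/m³.
Let θ = 76° be the plate's angle to the horizontal; measure y along the incline from where the plane meets the free surface. Vertical depth h = y·sinθ with sinθ = 0.970296.
The centroid is at the centre, 1.325 m below the top of the plate, so y_c = 1.325 m and h_c = 1.325 × 0.970296 = 1.28564 m.
A = π(1.325)² = 5.51546 m².
Resultant F = γ·h_c·A = 7.848 × 1.28564 × 5.51546 = 55.6494 kN.
I_c = πr⁴/4 = π × 1.325⁴/4 = 2.42077 m⁴.
Centre of pressure: y_p = y_c + I_c/(y_c·A) = 1.325 + 2.42077/(1.325 × 5.51546) = 1.325 + 0.33125 = 1.65625 m along the plane.
The resultant acts 1.325 + 0.33125 = 1.65625 m (along the plate) below the hinge at the top edge, so the moment about the hinge is M = F × 1.65625 = 55.6494 × 1.65625 = 92.1693 kN·m.

M ≈ 92.17 kN·m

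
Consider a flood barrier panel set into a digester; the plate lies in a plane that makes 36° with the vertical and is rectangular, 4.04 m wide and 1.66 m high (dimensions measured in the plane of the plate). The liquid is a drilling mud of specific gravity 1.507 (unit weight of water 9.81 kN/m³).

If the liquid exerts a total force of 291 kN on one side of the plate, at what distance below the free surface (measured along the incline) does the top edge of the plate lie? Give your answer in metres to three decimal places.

y_top ≈ 2.798 m

γ = 1.507 × 9.81 = 14.78367 kN/m³.
A = 4.04 × 1.66 = 6.7064 m².
From F = γ·h_c·A, the centroid depth is h_c = 291/(14.78367 × 6.7064) = 2.93509 m.
The plate makes 36° with the vertical, i.e. θ = 90° − 36° = 54° to the horizontal. Measuring y along the incline from the free-surface line, vertical depth h = y·sinθ with sinθ = 0.809017.
Along the incline, y_c = h_c/sinθ = 2.93509/0.809017 = 3.62797 m.
The centroid lies 1.66/2 = 0.83 m below the top edge, so the top edge sits at y_top = 3.62797 − 0.83 = 2.79797 m along the incline.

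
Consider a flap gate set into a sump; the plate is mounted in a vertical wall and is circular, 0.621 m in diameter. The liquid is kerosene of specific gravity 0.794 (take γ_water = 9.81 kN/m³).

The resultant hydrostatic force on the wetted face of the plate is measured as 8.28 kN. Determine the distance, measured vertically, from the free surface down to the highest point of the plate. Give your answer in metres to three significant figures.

γ = 0.794 × 9.81 = 7.78914 kN/m³.
A = π(0.3105)² = 0.302882 m².
From F = γ·h_c·A, the centroid depth is h_c = 8.28/(7.78914 × 0.302882) = 3.50968 m.
The centroid is at the centre, 0.3105 m below the top of the plate, so the highest point sits at h_top = 3.50968 − 0.3105 = 3.19918 m below the surface.

d_top ≈ 3.20 m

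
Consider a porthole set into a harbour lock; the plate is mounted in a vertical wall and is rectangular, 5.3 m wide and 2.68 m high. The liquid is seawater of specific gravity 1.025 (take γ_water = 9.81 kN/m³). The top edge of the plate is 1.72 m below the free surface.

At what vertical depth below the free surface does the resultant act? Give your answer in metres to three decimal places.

h_p = 3.256 m

γ = 1.025 × 9.81 = 10.05525 kN/m³.
The centroid lies 2.68/2 = 1.34 m below the top edge, so the centroid depth is h_c = 1.72 + 1.34 = 3.06 m.
A = 5.3 × 2.68 = 14.204 m².
Resultant F = γ·h_c·A = 10.05525 × 3.06 × 14.204 = 437.044 kN.
I_c = b·h³/12 = 5.3 × 2.68³/12 = 8.50157 m⁴.
Centre of pressure: y_p = y_c + I_c/(y_c·A) = 3.06 + 8.50157/(3.06 × 14.204) = 3.06 + 0.195599 = 3.2556 m along the plane.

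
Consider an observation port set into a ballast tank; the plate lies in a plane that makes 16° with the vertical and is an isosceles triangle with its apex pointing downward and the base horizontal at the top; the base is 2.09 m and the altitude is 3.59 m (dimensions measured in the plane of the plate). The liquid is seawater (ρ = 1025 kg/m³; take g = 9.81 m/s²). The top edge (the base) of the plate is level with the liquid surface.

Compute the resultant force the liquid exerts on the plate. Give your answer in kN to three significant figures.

γ = ρg = 1025 × 9.81 / 1000 = 10.05525 kN/m³.
The plate makes 16° with the vertical, i.e. θ = 90° − 16° = 74° to the horizontal. Measuring y along the incline from the free-surface line, vertical depth h = y·sinθ with sinθ = 0.961262.
With the apex down, the centroid sits h/3 = 3.59/3 = 1.19667 m below the base (the top edge), so y_c = 1.19667 m and h_c = 1.19667 × 0.961262 = 1.15031 m.
A = ½ × 2.09 × 3.59 = 3.75155 m².
Resultant F = γ·h_c·A = 10.05525 × 1.15031 × 3.75155 = 43.3929 kN.

F ≈ 43.4 kN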